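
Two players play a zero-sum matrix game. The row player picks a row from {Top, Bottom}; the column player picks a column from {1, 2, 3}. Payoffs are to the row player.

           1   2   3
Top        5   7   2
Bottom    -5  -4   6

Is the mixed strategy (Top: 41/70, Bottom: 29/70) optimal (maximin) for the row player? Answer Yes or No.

Against 1 this mix gives (41/70)·5 + (29/70)·(-5) = 6/7.
Against 2 this mix gives (41/70)·7 + (29/70)·(-4) = 171/70.
Against 3 this mix gives (41/70)·2 + (29/70)·6 = 128/35.
The column player will play 1, holding the row player to 6/7. Shifting weight toward the row that does better against 1 would raise this floor (the equalizing mix achieves 20/7 against both 1 and 3), so the proposed strategy is not optimal.

No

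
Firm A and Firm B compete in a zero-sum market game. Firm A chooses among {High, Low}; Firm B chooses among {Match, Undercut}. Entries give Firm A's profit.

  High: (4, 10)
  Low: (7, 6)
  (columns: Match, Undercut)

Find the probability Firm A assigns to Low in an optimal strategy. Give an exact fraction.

Row minima: High → 4, Low → 6; maximin = 6.
Column maxima: Match → 7, Undercut → 10; minimax = 7.
6 ≠ 7, so there is no saddle point; optimal play is mixed.
Let Firm A play High with probability p. Expected payoff against Match: 4p + 7(1−p) = −3p + 7; against Undercut: 10p + 6(1−p) = 4p + 6.
Setting these equal: −3p + 7 = 4p + 6 ⇒ −7p = -1 ⇒ p = 1/7, and the value is (-3)·(1/7) + 7 = 46/7.
For Firm B: with q = P(Match), equating High's and Low's payoffs gives −6q + 10 = q + 6 ⇒ q = 4/7.

6/7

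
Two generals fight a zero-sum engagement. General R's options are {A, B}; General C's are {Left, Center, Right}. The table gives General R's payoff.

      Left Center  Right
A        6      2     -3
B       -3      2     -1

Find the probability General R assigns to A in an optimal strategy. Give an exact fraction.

Row minima: A → -3, B → -3; maximin = -3.
Column maxima: Left → 6, Center → 2, Right → -1; minimax = -1.
-3 ≠ -1, so there is no saddle point; optimal play is mixed.
Center is strictly dominated by Right (it gives General R strictly more in every row), so General C never plays it.
On the remaining 2×2 (A, B vs Left, Right):
Let General R play A with probability p. Expected payoff against Left: 6p + (-3)(1−p) = 9p − 3; against Right: (-3)p + (-1)(1−p) = −2p − 1.
Setting these equal: 9p − 3 = −2p − 1 ⇒ 11p = 2 ⇒ p = 2/11, and the value is (9)·(2/11) − 3 = -15/11.
For General C: with q = P(Left), equating A's and B's payoffs gives 9q − 3 = −2q − 1 ⇒ q = 2/11.

2/11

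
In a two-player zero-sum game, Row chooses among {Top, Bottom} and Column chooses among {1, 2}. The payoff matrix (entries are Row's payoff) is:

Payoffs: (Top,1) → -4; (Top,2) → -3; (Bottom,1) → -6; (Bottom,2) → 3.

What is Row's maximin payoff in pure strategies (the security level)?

-4

Row minima: Top → -4, Bottom → -6.
The best of these is -4.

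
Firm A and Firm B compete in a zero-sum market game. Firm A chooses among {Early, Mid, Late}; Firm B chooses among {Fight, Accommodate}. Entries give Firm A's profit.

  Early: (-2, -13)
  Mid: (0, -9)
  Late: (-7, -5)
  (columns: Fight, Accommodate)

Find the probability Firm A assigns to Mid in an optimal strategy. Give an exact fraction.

2/11

Row minima: Early → -13, Mid → -9, Late → -7; maximin = -7.
Column maxima: Fight → 0, Accommodate → -5; minimax = -5.
-7 ≠ -5, so there is no saddle point; optimal play is mixed.
Early is strictly dominated by Mid, so Firm A never plays it.
On the remaining 2×2 (Mid, Late vs Fight, Accommodate):
Let Firm A play Mid with probability p. Expected payoff against Fight: 0p + (-7)(1−p) = 7p − 7; against Accommodate: (-9)p + (-5)(1−p) = −4p − 5.
Setting these equal: 7p − 7 = −4p − 5 ⇒ 11p = 2 ⇒ p = 2/11, and the value is (7)·(2/11) − 7 = -63/11.
For Firm B: with q = P(Fight), equating Mid's and Late's payoffs gives 9q − 9 = −2q − 5 ⇒ q = 4/11.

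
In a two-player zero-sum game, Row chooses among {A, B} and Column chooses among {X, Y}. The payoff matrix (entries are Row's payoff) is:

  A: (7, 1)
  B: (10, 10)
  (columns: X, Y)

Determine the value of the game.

Row minima: A → 1, B → 10; maximin = 10.
Column maxima: X → 10, Y → 10; minimax = 10.
Since maximin = minimax = 10, there is a saddle point and the value is 10.

10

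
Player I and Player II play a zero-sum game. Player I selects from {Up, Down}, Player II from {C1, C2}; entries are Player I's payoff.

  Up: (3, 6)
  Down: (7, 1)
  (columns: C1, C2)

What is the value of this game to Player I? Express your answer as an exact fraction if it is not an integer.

Row minima: Up → 3, Down → 1; maximin = 3.
Column maxima: C1 → 7, C2 → 6; minimax = 6.
3 ≠ 6, so there is no saddle point; optimal play is mixed.
Let Player I play Up with probability p. Expected payoff against C1: 3p + 7(1−p) = −4p + 7; against C2: 6p + 1(1−p) = 5p + 1.
Setting these equal: −4p + 7 = 5p + 1 ⇒ −9p = -6 ⇒ p = 2/3, and the value is (-4)·(2/3) + 7 = 13/3.
For Player II: with q = P(C1), equating Up's and Down's payoffs gives −3q + 6 = 6q + 1 ⇒ q = 5/9.

13/3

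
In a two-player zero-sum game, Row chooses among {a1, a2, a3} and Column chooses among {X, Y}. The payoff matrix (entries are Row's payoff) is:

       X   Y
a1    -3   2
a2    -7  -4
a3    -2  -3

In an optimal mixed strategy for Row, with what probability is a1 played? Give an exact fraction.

1/6

Row minima: a1 → -3, a2 → -7, a3 → -3; maximin = -3.
Column maxima: X → -2, Y → 2; minimax = -2.
-3 ≠ -2, so there is no saddle point; optimal play is mixed.
a2 is strictly dominated by a1, so Row never plays it.
On the remaining 2×2 (a1, a3 vs X, Y):
Let Row play a1 with probability p. Expected payoff against X: (-3)p + (-2)(1−p) = −p − 2; against Y: 2p + (-3)(1−p) = 5p − 3.
Setting these equal: −p − 2 = 5p − 3 ⇒ −6p = -1 ⇒ p = 1/6, and the value is (-1)·(1/6) − 2 = -13/6.
For Column: with q = P(X), equating a1's and a3's payoffs gives −5q + 2 = q − 3 ⇒ q = 5/6.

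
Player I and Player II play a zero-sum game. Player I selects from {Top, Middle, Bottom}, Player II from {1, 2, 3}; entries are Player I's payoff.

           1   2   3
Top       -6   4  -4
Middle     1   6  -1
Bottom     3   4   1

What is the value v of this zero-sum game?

1

Row minima: Top → -6, Middle → -1, Bottom → 1; maximin = 1.
Column maxima: 1 → 3, 2 → 6, 3 → 1; minimax = 1.
Since maximin = minimax = 1, there is a saddle point and the value is 1.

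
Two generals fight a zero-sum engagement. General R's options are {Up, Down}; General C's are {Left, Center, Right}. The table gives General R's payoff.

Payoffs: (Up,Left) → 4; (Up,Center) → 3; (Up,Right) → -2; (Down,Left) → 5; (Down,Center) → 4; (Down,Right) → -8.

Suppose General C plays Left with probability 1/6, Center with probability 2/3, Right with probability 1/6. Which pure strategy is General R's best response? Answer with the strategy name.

Expected payoff of Up: (1/6)·4 + (2/3)·3 + (1/6)·(-2) = 7/3.
Expected payoff of Down: (1/6)·5 + (2/3)·4 + (1/6)·(-8) = 13/6.
The largest is 7/3, so General R's best response is Up.

Up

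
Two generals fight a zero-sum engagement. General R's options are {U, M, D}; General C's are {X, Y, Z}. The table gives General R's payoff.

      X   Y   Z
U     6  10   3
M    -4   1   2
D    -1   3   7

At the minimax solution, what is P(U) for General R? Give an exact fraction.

Row minima: U → 3, M → -4, D → -1; maximin = 3.
Column maxima: X → 6, Y → 10, Z → 7; minimax = 6.
3 ≠ 6, so there is no saddle point; optimal play is mixed.
M is strictly dominated by U, so General R never plays it.
Y is strictly dominated by X (it gives General R strictly more in every row), so General C never plays it.
On the remaining 2×2 (U, D vs X, Z):
Let General R play U with probability p. Expected payoff against X: 6p + (-1)(1−p) = 7p − 1; against Z: 3p + 7(1−p) = −4p + 7.
Setting these equal: 7p − 1 = −4p + 7 ⇒ 11p = 8 ⇒ p = 8/11, and the value is (7)·(8/11) − 1 = 45/11.
For General C: with q = P(X), equating U's and D's payoffs gives 3q + 3 = −8q + 7 ⇒ q = 4/11.

8/11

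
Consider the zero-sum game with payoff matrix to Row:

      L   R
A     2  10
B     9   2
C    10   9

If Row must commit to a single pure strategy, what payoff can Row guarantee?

9

Row minima: A → 2, B → 2, C → 9.
The best of these is 9.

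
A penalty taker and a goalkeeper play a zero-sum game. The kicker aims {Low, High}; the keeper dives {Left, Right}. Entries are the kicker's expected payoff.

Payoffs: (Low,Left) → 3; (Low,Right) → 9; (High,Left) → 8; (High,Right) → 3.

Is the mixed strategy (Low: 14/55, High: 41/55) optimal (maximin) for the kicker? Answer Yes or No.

No

Against Left this mix gives (14/55)·3 + (41/55)·8 = 74/11.
Against Right this mix gives (14/55)·9 + (41/55)·3 = 249/55.
The keeper will play Right, holding the kicker to 249/55. Shifting weight toward the row that does better against Right would raise this floor (the equalizing mix achieves 63/11 against both Right and Left), so the proposed strategy is not optimal.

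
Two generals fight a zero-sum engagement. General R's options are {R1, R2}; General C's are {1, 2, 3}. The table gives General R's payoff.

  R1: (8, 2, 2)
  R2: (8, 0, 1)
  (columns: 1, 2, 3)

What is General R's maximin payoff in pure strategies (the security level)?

Row minima: R1 → 2, R2 → 0.
The best of these is 2.

2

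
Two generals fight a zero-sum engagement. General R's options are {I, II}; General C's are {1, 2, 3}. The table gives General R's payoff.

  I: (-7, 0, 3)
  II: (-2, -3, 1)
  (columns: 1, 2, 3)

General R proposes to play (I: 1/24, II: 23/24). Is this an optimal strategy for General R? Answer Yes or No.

No

Against 1 this mix gives (1/24)·(-7) + (23/24)·(-2) = -53/24.
Against 2 this mix gives (1/24)·0 + (23/24)·(-3) = -23/8.
Against 3 this mix gives (1/24)·3 + (23/24)·1 = 13/12.
General C will play 2, holding General R to -23/8. Shifting weight toward the row that does better against 2 would raise this floor (the equalizing mix achieves -21/8 against both 2 and 1), so the proposed strategy is not optimal.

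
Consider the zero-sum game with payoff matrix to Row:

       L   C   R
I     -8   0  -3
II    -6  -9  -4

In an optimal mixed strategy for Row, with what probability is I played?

3/11

Row minima: I → -8, II → -9; maximin = -8.
Column maxima: L → -6, C → 0, R → -3; minimax = -6.
-8 ≠ -6, so there is no saddle point; optimal play is mixed.
R is strictly dominated by L (it gives Row strictly more in every row), so Column never plays it.
On the remaining 2×2 (I, II vs L, C):
Let Row play I with probability p. Expected payoff against L: (-8)p + (-6)(1−p) = −2p − 6; against C: 0p + (-9)(1−p) = 9p − 9.
Setting these equal: −2p − 6 = 9p − 9 ⇒ −11p = -3 ⇒ p = 3/11, and the value is (-2)·(3/11) − 6 = -72/11.
For Column: with q = P(L), equating I's and II's payoffs gives −8q = 3q − 9 ⇒ q = 9/11.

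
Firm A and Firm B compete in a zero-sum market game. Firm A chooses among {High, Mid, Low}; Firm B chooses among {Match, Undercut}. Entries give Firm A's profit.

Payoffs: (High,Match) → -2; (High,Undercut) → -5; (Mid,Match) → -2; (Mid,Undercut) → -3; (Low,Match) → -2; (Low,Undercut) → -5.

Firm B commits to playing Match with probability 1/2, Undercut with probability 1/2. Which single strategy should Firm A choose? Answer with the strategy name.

Mid

Expected payoff of High: (1/2)·(-2) + (1/2)·(-5) = -7/2.
Expected payoff of Mid: (1/2)·(-2) + (1/2)·(-3) = -5/2.
Expected payoff of Low: (1/2)·(-2) + (1/2)·(-5) = -7/2.
The largest is -5/2, so Firm A's best response is Mid.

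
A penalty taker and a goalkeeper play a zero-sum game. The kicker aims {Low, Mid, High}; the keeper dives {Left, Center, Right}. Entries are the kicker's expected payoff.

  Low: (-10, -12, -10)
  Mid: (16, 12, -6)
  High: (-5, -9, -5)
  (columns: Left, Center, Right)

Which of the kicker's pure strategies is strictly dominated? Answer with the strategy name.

Mid gives a strictly higher payoff than Low against every column: 16 > -10, 12 > -12, -6 > -10.
So Low is strictly dominated and the kicker never plays it.

Low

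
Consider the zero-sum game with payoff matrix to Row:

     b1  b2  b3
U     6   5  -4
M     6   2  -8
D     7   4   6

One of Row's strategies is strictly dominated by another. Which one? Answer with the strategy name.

M

D gives a strictly higher payoff than M against every column: 7 > 6, 4 > 2, 6 > -8.
So M is strictly dominated and Row never plays it.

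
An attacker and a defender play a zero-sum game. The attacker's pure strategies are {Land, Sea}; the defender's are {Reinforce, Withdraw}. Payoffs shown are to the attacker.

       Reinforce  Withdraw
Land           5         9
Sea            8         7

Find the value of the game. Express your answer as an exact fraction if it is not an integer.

Row minima: Land → 5, Sea → 7; maximin = 7.
Column maxima: Reinforce → 8, Withdraw → 9; minimax = 8.
7 ≠ 8, so there is no saddle point; optimal play is mixed.
Let the attacker play Land with probability p. Expected payoff against Reinforce: 5p + 8(1−p) = −3p + 8; against Withdraw: 9p + 7(1−p) = 2p + 7.
Setting these equal: −3p + 8 = 2p + 7 ⇒ −5p = -1 ⇒ p = 1/5, and the value is (-3)·(1/5) + 8 = 37/5.
For the defender: with q = P(Reinforce), equating Land's and Sea's payoffs gives −4q + 9 = q + 7 ⇒ q = 2/5.

37/5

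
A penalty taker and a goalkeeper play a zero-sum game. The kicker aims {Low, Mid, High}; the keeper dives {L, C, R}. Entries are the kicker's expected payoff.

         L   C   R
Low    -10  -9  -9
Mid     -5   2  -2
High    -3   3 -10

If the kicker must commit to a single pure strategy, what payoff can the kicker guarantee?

Row minima: Low → -10, Mid → -5, High → -10.
The best of these is -5.

-5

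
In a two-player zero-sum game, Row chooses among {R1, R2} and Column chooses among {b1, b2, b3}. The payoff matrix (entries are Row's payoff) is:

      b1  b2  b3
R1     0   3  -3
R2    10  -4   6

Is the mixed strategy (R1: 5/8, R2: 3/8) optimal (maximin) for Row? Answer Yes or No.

Against b1 this mix gives (5/8)·0 + (3/8)·10 = 15/4.
Against b2 this mix gives (5/8)·3 + (3/8)·(-4) = 3/8.
Against b3 this mix gives (5/8)·(-3) + (3/8)·6 = 3/8.
All of Column's active replies (b2, b3) yield 3/8, and no column does worse for Row. The mix makes Column indifferent and guarantees 3/8, so it is optimal.

Yes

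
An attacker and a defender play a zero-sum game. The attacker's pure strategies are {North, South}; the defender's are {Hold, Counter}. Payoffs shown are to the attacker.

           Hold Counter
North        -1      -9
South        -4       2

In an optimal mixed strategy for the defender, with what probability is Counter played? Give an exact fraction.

3/14

Row minima: North → -9, South → -4; maximin = -4.
Column maxima: Hold → -1, Counter → 2; minimax = -1.
-4 ≠ -1, so there is no saddle point; optimal play is mixed.
Let the attacker play North with probability p. Expected payoff against Hold: (-1)p + (-4)(1−p) = 3p − 4; against Counter: (-9)p + 2(1−p) = −11p + 2.
Setting these equal: 3p − 4 = −11p + 2 ⇒ 14p = 6 ⇒ p = 3/7, and the value is (3)·(3/7) − 4 = -19/7.
For the defender: with q = P(Hold), equating North's and South's payoffs gives 8q − 9 = −6q + 2 ⇒ q = 11/14.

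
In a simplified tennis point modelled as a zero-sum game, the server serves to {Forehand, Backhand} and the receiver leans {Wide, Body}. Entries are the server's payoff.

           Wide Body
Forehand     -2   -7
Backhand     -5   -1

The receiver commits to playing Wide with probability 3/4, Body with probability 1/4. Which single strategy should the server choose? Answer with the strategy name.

Forehand

Expected payoff of Forehand: (3/4)·(-2) + (1/4)·(-7) = -13/4.
Expected payoff of Backhand: (3/4)·(-5) + (1/4)·(-1) = -4.
The largest is -13/4, so the server's best response is Forehand.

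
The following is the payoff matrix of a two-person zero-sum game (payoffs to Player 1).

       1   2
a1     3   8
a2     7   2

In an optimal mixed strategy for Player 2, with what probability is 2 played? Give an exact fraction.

Row minima: a1 → 3, a2 → 2; maximin = 3.
Column maxima: 1 → 7, 2 → 8; minimax = 7.
3 ≠ 7, so there is no saddle point; optimal play is mixed.
Let Player 1 play a1 with probability p. Expected payoff against 1: 3p + 7(1−p) = −4p + 7; against 2: 8p + 2(1−p) = 6p + 2.
Setting these equal: −4p + 7 = 6p + 2 ⇒ −10p = -5 ⇒ p = 1/2, and the value is (-4)·(1/2) + 7 = 5.
For Player 2: with q = P(1), equating a1's and a2's payoffs gives −5q + 8 = 5q + 2 ⇒ q = 3/5.

2/5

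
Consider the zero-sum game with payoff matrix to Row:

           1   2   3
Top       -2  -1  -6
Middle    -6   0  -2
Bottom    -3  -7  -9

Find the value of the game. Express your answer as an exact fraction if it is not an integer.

-4

Row minima: Top → -6, Middle → -6, Bottom → -9; maximin = -6.
Column maxima: 1 → -2, 2 → 0, 3 → -2; minimax = -2.
-6 ≠ -2, so there is no saddle point; optimal play is mixed.
Bottom is strictly dominated by Top, so Row never plays it.
With Bottom eliminated, 2 is strictly dominated by 1 (it gives Row strictly more in every remaining row), so Column never plays it.
On the remaining 2×2 (Top, Middle vs 1, 3):
Let Row play Top with probability p. Expected payoff against 1: (-2)p + (-6)(1−p) = 4p − 6; against 3: (-6)p + (-2)(1−p) = −4p − 2.
Setting these equal: 4p − 6 = −4p − 2 ⇒ 8p = 4 ⇒ p = 1/2, and the value is (4)·(1/2) − 6 = -4.
For Column: with q = P(1), equating Top's and Middle's payoffs gives 4q − 6 = −4q − 2 ⇒ q = 1/2.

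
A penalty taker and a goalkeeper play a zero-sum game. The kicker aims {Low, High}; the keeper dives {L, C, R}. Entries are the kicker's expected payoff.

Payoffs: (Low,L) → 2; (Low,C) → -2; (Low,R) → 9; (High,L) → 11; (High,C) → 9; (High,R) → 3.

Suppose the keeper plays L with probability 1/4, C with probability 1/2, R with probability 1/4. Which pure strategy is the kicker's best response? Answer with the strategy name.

Expected payoff of Low: (1/4)·2 + (1/2)·(-2) + (1/4)·9 = 7/4.
Expected payoff of High: (1/4)·11 + (1/2)·9 + (1/4)·3 = 8.
The largest is 8, so the kicker's best response is High.

High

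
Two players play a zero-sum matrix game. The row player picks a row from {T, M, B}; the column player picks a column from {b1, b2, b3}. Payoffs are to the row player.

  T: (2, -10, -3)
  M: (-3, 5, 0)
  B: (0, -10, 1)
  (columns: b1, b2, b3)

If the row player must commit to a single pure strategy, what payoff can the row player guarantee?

Row minima: T → -10, M → -3, B → -10.
The best of these is -3.

-3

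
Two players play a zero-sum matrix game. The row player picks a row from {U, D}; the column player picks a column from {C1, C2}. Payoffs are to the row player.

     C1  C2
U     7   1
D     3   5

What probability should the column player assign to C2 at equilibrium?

Row minima: U → 1, D → 3; maximin = 3.
Column maxima: C1 → 7, C2 → 5; minimax = 5.
3 ≠ 5, so there is no saddle point; optimal play is mixed.
Let the row player play U with probability p. Expected payoff against C1: 7p + 3(1−p) = 4p + 3; against C2: 1p + 5(1−p) = −4p + 5.
Setting these equal: 4p + 3 = −4p + 5 ⇒ 8p = 2 ⇒ p = 1/4, and the value is (4)·(1/4) + 3 = 4.
For the column player: with q = P(C1), equating U's and D's payoffs gives 6q + 1 = −2q + 5 ⇒ q = 1/2.

1/2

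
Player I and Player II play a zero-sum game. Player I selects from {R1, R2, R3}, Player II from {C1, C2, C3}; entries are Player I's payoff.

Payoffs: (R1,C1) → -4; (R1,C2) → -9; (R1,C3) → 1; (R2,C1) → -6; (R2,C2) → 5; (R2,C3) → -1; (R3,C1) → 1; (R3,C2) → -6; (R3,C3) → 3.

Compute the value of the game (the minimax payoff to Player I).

Row minima: R1 → -9, R2 → -6, R3 → -6; maximin = -6.
Column maxima: C1 → 1, C2 → 5, C3 → 3; minimax = 1.
-6 ≠ 1, so there is no saddle point; optimal play is mixed.
R1 is strictly dominated by R3, so Player I never plays it.
C3 is strictly dominated by C1 (it gives Player I strictly more in every row), so Player II never plays it.
On the remaining 2×2 (R2, R3 vs C1, C2):
Let Player I play R2 with probability p. Expected payoff against C1: (-6)p + 1(1−p) = −7p + 1; against C2: 5p + (-6)(1−p) = 11p − 6.
Setting these equal: −7p + 1 = 11p − 6 ⇒ −18p = -7 ⇒ p = 7/18, and the value is (-7)·(7/18) + 1 = -31/18.
For Player II: with q = P(C1), equating R2's and R3's payoffs gives −11q + 5 = 7q − 6 ⇒ q = 11/18.

-31/18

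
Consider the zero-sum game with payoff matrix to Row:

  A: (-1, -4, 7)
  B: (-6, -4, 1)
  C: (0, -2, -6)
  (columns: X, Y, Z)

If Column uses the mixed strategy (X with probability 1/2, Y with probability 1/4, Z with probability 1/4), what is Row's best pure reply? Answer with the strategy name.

Expected payoff of A: (1/2)·(-1) + (1/4)·(-4) + (1/4)·7 = 1/4.
Expected payoff of B: (1/2)·(-6) + (1/4)·(-4) + (1/4)·1 = -15/4.
Expected payoff of C: (1/2)·0 + (1/4)·(-2) + (1/4)·(-6) = -2.
The largest is 1/4, so Row's best response is A.

A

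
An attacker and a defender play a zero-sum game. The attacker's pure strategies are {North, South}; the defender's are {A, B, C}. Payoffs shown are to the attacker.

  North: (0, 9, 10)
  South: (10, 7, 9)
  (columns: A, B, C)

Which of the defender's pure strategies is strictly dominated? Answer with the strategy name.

C

B holds the attacker's payoff strictly below C in every row: 9 < 10, 7 < 9.
So C is strictly dominated for the defender.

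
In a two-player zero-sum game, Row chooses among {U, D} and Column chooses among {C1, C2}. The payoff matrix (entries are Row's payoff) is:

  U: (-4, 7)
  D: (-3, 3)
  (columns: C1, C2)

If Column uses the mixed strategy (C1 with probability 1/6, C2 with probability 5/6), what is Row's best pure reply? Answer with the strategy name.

Expected payoff of U: (1/6)·(-4) + (5/6)·7 = 31/6.
Expected payoff of D: (1/6)·(-3) + (5/6)·3 = 2.
The largest is 31/6, so Row's best response is U.

U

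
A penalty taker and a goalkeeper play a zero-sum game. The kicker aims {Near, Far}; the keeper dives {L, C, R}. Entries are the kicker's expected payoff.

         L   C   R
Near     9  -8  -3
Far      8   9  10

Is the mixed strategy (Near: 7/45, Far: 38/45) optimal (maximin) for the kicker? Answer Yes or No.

No

Against L this mix gives (7/45)·9 + (38/45)·8 = 367/45.
Against C this mix gives (7/45)·(-8) + (38/45)·9 = 286/45.
Against R this mix gives (7/45)·(-3) + (38/45)·10 = 359/45.
The keeper will play C, holding the kicker to 286/45. Shifting weight toward the row that does better against C would raise this floor (the equalizing mix achieves 145/18 against both C and L), so the proposed strategy is not optimal.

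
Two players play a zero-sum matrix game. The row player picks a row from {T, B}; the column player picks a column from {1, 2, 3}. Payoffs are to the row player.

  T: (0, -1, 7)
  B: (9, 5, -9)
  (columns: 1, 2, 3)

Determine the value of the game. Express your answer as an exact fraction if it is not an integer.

Row minima: T → -1, B → -9; maximin = -1.
Column maxima: 1 → 9, 2 → 5, 3 → 7; minimax = 5.
-1 ≠ 5, so there is no saddle point; optimal play is mixed.
1 is strictly dominated by 2 (it gives the row player strictly more in every row), so the column player never plays it.
On the remaining 2×2 (T, B vs 2, 3):
Let the row player play T with probability p. Expected payoff against 2: (-1)p + 5(1−p) = −6p + 5; against 3: 7p + (-9)(1−p) = 16p − 9.
Setting these equal: −6p + 5 = 16p − 9 ⇒ −22p = -14 ⇒ p = 7/11, and the value is (-6)·(7/11) + 5 = 13/11.
For the column player: with q = P(2), equating T's and B's payoffs gives −8q + 7 = 14q − 9 ⇒ q = 8/11.

13/11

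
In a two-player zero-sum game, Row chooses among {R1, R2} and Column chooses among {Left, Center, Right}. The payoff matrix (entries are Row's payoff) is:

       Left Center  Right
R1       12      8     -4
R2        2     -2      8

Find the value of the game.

28/11

Row minima: R1 → -4, R2 → -2; maximin = -2.
Column maxima: Left → 12, Center → 8, Right → 8; minimax = 8.
-2 ≠ 8, so there is no saddle point; optimal play is mixed.
Left is strictly dominated by Center (it gives Row strictly more in every row), so Column never plays it.
On the remaining 2×2 (R1, R2 vs Center, Right):
Let Row play R1 with probability p. Expected payoff against Center: 8p + (-2)(1−p) = 10p − 2; against Right: (-4)p + 8(1−p) = −12p + 8.
Setting these equal: 10p − 2 = −12p + 8 ⇒ 22p = 10 ⇒ p = 5/11, and the value is (10)·(5/11) − 2 = 28/11.
For Column: with q = P(Center), equating R1's and R2's payoffs gives 12q − 4 = −10q + 8 ⇒ q = 6/11.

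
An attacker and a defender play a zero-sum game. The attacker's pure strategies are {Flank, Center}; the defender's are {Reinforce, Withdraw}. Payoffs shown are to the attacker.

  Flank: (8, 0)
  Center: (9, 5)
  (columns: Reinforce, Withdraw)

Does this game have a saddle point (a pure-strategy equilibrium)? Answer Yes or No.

Row minima: Flank → 0, Center → 5; maximin = 5.
Column maxima: Reinforce → 9, Withdraw → 5; minimax = 5.
maximin = minimax = 5, so a saddle point exists.

Yes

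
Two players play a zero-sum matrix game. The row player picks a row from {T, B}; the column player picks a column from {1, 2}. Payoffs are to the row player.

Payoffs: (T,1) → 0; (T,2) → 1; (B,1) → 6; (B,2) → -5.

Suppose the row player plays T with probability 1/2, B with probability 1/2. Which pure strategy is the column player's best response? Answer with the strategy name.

2

If the column player plays 1, the row player's expected payoff is (1/2)·0 + (1/2)·6 = 3.
If the column player plays 2, the row player's expected payoff is (1/2)·1 + (1/2)·(-5) = -2.
The column player minimizes the row player's payoff; the smallest is -2, so the best response is 2.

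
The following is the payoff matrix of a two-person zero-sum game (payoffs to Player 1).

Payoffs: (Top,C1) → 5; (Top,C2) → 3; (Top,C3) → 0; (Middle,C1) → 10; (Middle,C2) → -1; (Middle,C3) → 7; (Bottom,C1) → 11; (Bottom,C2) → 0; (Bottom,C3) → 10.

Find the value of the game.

30/13

Row minima: Top → 0, Middle → -1, Bottom → 0; maximin = 0.
Column maxima: C1 → 11, C2 → 3, C3 → 10; minimax = 3.
0 ≠ 3, so there is no saddle point; optimal play is mixed.
Middle is strictly dominated by Bottom, so Player 1 never plays it.
C1 is strictly dominated by C2 (it gives Player 1 strictly more in every row), so Player 2 never plays it.
On the remaining 2×2 (Top, Bottom vs C2, C3):
Let Player 1 play Top with probability p. Expected payoff against C2: 3p + 0(1−p) = 3p; against C3: 0p + 10(1−p) = −10p + 10.
Setting these equal: 3p = −10p + 10 ⇒ 13p = 10 ⇒ p = 10/13, and the value is (3)·(10/13) = 30/13.
For Player 2: with q = P(C2), equating Top's and Bottom's payoffs gives 3q = −10q + 10 ⇒ q = 10/13.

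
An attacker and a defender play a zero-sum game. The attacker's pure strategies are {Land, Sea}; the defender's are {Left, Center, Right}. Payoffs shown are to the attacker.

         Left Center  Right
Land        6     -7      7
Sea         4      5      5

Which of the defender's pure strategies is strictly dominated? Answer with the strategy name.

Left holds the attacker's payoff strictly below Right in every row: 6 < 7, 4 < 5.
So Right is strictly dominated for the defender.

Right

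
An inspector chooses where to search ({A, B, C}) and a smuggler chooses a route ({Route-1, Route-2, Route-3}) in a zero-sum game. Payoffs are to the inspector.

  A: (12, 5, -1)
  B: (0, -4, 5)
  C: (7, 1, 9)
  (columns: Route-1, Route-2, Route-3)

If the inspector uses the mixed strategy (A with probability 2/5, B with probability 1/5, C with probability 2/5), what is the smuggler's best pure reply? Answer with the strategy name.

Route-2

If the smuggler plays Route-1, the inspector's expected payoff is (2/5)·12 + (1/5)·0 + (2/5)·7 = 38/5.
If the smuggler plays Route-2, the inspector's expected payoff is (2/5)·5 + (1/5)·(-4) + (2/5)·1 = 8/5.
If the smuggler plays Route-3, the inspector's expected payoff is (2/5)·(-1) + (1/5)·5 + (2/5)·9 = 21/5.
The smuggler minimizes the inspector's payoff; the smallest is 8/5, so the best response is Route-2.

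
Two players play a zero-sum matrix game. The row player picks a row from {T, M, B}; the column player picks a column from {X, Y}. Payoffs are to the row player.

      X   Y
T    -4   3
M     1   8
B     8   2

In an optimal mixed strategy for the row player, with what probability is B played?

7/13

Row minima: T → -4, M → 1, B → 2; maximin = 2.
Column maxima: X → 8, Y → 8; minimax = 8.
2 ≠ 8, so there is no saddle point; optimal play is mixed.
T is strictly dominated by M, so the row player never plays it.
On the remaining 2×2 (M, B vs X, Y):
Let the row player play M with probability p. Expected payoff against X: 1p + 8(1−p) = −7p + 8; against Y: 8p + 2(1−p) = 6p + 2.
Setting these equal: −7p + 8 = 6p + 2 ⇒ −13p = -6 ⇒ p = 6/13, and the value is (-7)·(6/13) + 8 = 62/13.
For the column player: with q = P(X), equating M's and B's payoffs gives −7q + 8 = 6q + 2 ⇒ q = 6/13.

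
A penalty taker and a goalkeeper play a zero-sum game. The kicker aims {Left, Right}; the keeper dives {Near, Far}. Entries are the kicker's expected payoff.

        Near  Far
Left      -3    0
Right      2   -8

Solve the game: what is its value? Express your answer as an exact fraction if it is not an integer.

Row minima: Left → -3, Right → -8; maximin = -3.
Column maxima: Near → 2, Far → 0; minimax = 0.
-3 ≠ 0, so there is no saddle point; optimal play is mixed.
Let the kicker play Left with probability p. Expected payoff against Near: (-3)p + 2(1−p) = −5p + 2; against Far: 0p + (-8)(1−p) = 8p − 8.
Setting these equal: −5p + 2 = 8p − 8 ⇒ −13p = -10 ⇒ p = 10/13, and the value is (-5)·(10/13) + 2 = -24/13.
For the keeper: with q = P(Near), equating Left's and Right's payoffs gives −3q = 10q − 8 ⇒ q = 8/13.

-24/13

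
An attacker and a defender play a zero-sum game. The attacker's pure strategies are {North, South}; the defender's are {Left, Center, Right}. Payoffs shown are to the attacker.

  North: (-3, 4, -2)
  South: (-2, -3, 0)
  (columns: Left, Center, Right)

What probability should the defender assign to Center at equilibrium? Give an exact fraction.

Row minima: North → -3, South → -3; maximin = -3.
Column maxima: Left → -2, Center → 4, Right → 0; minimax = -2.
-3 ≠ -2, so there is no saddle point; optimal play is mixed.
Right is strictly dominated by Left (it gives the attacker strictly more in every row), so the defender never plays it.
On the remaining 2×2 (North, South vs Left, Center):
Let the attacker play North with probability p. Expected payoff against Left: (-3)p + (-2)(1−p) = −p − 2; against Center: 4p + (-3)(1−p) = 7p − 3.
Setting these equal: −p − 2 = 7p − 3 ⇒ −8p = -1 ⇒ p = 1/8, and the value is (-1)·(1/8) − 2 = -17/8.
For the defender: with q = P(Left), equating North's and South's payoffs gives −7q + 4 = q − 3 ⇒ q = 7/8.

1/8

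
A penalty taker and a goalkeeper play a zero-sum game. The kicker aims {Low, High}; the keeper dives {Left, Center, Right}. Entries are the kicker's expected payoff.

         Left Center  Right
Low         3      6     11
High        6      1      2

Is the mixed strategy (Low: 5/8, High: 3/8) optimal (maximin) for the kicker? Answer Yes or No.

Against Left this mix gives (5/8)·3 + (3/8)·6 = 33/8.
Against Center this mix gives (5/8)·6 + (3/8)·1 = 33/8.
Against Right this mix gives (5/8)·11 + (3/8)·2 = 61/8.
All of the keeper's active replies (Left, Center) yield 33/8, and no column does worse for the kicker. The mix makes the keeper indifferent and guarantees 33/8, so it is optimal.

Yes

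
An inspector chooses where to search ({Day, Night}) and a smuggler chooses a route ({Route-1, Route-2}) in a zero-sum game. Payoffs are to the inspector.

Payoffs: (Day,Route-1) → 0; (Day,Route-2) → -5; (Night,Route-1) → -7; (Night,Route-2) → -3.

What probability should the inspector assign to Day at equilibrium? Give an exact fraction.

4/9

Row minima: Day → -5, Night → -7; maximin = -5.
Column maxima: Route-1 → 0, Route-2 → -3; minimax = -3.
-5 ≠ -3, so there is no saddle point; optimal play is mixed.
Let the inspector play Day with probability p. Expected payoff against Route-1: 0p + (-7)(1−p) = 7p − 7; against Route-2: (-5)p + (-3)(1−p) = −2p − 3.
Setting these equal: 7p − 7 = −2p − 3 ⇒ 9p = 4 ⇒ p = 4/9, and the value is (7)·(4/9) − 7 = -35/9.
For the smuggler: with q = P(Route-1), equating Day's and Night's payoffs gives 5q − 5 = −4q − 3 ⇒ q = 2/9.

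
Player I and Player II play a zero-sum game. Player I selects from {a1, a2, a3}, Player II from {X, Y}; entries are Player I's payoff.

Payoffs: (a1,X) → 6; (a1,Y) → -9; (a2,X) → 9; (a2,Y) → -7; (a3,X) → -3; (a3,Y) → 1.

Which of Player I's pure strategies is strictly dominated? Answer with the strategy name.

a2 gives a strictly higher payoff than a1 against every column: 9 > 6, -7 > -9.
So a1 is strictly dominated and Player I never plays it.

a1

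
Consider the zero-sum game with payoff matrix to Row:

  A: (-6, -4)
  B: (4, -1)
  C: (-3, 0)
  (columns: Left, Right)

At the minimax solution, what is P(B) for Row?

3/8

Row minima: A → -6, B → -1, C → -3; maximin = -1.
Column maxima: Left → 4, Right → 0; minimax = 0.
-1 ≠ 0, so there is no saddle point; optimal play is mixed.
A is strictly dominated by B, so Row never plays it.
On the remaining 2×2 (B, C vs Left, Right):
Let Row play B with probability p. Expected payoff against Left: 4p + (-3)(1−p) = 7p − 3; against Right: (-1)p + 0(1−p) = −p.
Setting these equal: 7p − 3 = −p ⇒ 8p = 3 ⇒ p = 3/8, and the value is (7)·(3/8) − 3 = -3/8.
For Column: with q = P(Left), equating B's and C's payoffs gives 5q − 1 = −3q ⇒ q = 1/8.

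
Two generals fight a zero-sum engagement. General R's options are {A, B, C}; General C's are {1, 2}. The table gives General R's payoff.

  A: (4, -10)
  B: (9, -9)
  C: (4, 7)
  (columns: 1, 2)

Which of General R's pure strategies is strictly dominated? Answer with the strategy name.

A

B gives a strictly higher payoff than A against every column: 9 > 4, -9 > -10.
So A is strictly dominated and General R never plays it.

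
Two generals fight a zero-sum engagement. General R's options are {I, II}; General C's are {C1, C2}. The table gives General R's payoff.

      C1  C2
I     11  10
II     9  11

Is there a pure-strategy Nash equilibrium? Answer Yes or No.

No

Row minima: I → 10, II → 9; maximin = 10.
Column maxima: C1 → 11, C2 → 11; minimax = 11.
10 ≠ 11, so no pure-strategy equilibrium exists.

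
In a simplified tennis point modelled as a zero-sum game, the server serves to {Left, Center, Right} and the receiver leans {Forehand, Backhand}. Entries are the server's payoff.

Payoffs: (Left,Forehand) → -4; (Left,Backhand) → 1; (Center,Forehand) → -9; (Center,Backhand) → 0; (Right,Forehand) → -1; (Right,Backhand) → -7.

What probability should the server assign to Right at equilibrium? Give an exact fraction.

Row minima: Left → -4, Center → -9, Right → -7; maximin = -4.
Column maxima: Forehand → -1, Backhand → 1; minimax = -1.
-4 ≠ -1, so there is no saddle point; optimal play is mixed.
Center is strictly dominated by Left, so the server never plays it.
On the remaining 2×2 (Left, Right vs Forehand, Backhand):
Let the server play Left with probability p. Expected payoff against Forehand: (-4)p + (-1)(1−p) = −3p − 1; against Backhand: 1p + (-7)(1−p) = 8p − 7.
Setting these equal: −3p − 1 = 8p − 7 ⇒ −11p = -6 ⇒ p = 6/11, and the value is (-3)·(6/11) − 1 = -29/11.
For the receiver: with q = P(Forehand), equating Left's and Right's payoffs gives −5q + 1 = 6q − 7 ⇒ q = 8/11.

5/11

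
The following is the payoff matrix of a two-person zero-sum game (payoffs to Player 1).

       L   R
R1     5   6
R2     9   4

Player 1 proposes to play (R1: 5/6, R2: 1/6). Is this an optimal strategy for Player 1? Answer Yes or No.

Against L this mix gives (5/6)·5 + (1/6)·9 = 17/3.
Against R this mix gives (5/6)·6 + (1/6)·4 = 17/3.
All of Player 2's active replies (L, R) yield 17/3, and no column does worse for Player 1. The mix makes Player 2 indifferent and guarantees 17/3, so it is optimal.

Yes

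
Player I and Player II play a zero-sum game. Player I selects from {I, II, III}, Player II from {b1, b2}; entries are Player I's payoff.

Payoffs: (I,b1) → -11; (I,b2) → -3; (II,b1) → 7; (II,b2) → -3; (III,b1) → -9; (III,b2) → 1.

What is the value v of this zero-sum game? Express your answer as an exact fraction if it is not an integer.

-1

Row minima: I → -11, II → -3, III → -9; maximin = -3.
Column maxima: b1 → 7, b2 → 1; minimax = 1.
-3 ≠ 1, so there is no saddle point; optimal play is mixed.
I is strictly dominated by III, so Player I never plays it.
On the remaining 2×2 (II, III vs b1, b2):
Let Player I play II with probability p. Expected payoff against b1: 7p + (-9)(1−p) = 16p − 9; against b2: (-3)p + 1(1−p) = −4p + 1.
Setting these equal: 16p − 9 = −4p + 1 ⇒ 20p = 10 ⇒ p = 1/2, and the value is (16)·(1/2) − 9 = -1.
For Player II: with q = P(b1), equating II's and III's payoffs gives 10q − 3 = −10q + 1 ⇒ q = 1/5.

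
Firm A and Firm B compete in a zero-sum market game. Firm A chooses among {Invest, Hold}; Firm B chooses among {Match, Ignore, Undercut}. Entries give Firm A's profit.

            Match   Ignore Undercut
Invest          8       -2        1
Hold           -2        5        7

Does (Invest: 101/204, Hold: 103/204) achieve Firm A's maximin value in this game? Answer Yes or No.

Against Match this mix gives (101/204)·8 + (103/204)·(-2) = 301/102.
Against Ignore this mix gives (101/204)·(-2) + (103/204)·5 = 313/204.
Against Undercut this mix gives (101/204)·1 + (103/204)·7 = 137/34.
Firm B will play Ignore, holding Firm A to 313/204. Shifting weight toward the row that does better against Ignore would raise this floor (the equalizing mix achieves 36/17 against both Ignore and Match), so the proposed strategy is not optimal.

No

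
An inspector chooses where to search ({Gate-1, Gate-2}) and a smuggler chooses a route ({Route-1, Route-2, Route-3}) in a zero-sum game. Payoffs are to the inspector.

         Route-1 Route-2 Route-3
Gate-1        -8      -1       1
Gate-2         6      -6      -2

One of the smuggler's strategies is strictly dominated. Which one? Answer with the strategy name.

Route-3

Route-2 holds the inspector's payoff strictly below Route-3 in every row: -1 < 1, -6 < -2.
So Route-3 is strictly dominated for the smuggler.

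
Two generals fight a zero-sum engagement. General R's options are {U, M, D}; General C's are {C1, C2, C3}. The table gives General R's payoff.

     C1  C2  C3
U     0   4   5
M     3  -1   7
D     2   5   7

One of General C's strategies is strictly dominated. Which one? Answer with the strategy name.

C1 holds General R's payoff strictly below C3 in every row: 0 < 5, 3 < 7, 2 < 7.
So C3 is strictly dominated for General C.

C3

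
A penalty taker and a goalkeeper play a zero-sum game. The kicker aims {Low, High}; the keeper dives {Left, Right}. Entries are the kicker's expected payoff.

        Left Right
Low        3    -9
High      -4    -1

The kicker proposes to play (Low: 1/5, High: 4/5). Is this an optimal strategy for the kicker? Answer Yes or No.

Against Left this mix gives (1/5)·3 + (4/5)·(-4) = -13/5.
Against Right this mix gives (1/5)·(-9) + (4/5)·(-1) = -13/5.
All of the keeper's active replies (Left, Right) yield -13/5, and no column does worse for the kicker. The mix makes the keeper indifferent and guarantees -13/5, so it is optimal.

Yes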